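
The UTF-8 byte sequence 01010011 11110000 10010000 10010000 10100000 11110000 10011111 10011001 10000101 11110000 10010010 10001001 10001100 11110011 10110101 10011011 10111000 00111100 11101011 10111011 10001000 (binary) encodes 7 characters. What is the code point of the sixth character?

Offset 0: leading byte 0x53 = 01010011 → 1-byte char #1 = 53.
Offset 1: leading byte 0xF0 = 11110000 → 4-byte char #2 = F0 90 90 A0.
Offset 5: leading byte 0xF0 = 11110000 → 4-byte char #3 = F0 9F 99 85.
Offset 9: leading byte 0xF0 = 11110000 → 4-byte char #4 = F0 92 89 8C.
Offset 13: leading byte 0xF3 = 11110011 → 4-byte char #5 = F3 B5 9B B8.
Offset 17: leading byte 0x3C = 00111100 → 1-byte char #6 = 3C.
Leading byte 0x3C = 00111100 matches 0xxxxxxx → 1-byte sequence.
Byte 1: 0x3C = 00111100, payload 0111100 (7 bits).
Concatenate: 0111100 = 0x3C (7 bits → U+003C).

U+003C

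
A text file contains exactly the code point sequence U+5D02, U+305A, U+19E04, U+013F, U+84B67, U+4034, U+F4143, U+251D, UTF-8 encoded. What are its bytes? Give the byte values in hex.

U+5D02: 3-byte form → E5 B4 82.
U+305A: 3-byte form → E3 81 9A.
U+19E04: 4-byte form → F0 99 B8 84.
U+013F: 2-byte form → C4 BF.
U+84B67: 4-byte form → F2 84 AD A7.
U+4034: 3-byte form → E4 80 B4.
U+F4143: 4-byte form → F3 B4 85 83.
U+251D: 3-byte form → E2 94 9D.
Concatenated (26 bytes): E5 B4 82 E3 81 9A F0 99 B8 84 C4 BF F2 84 AD A7 E4 80 B4 F3 B4 85 83 E2 94 9D.

E5 B4 82 E3 81 9A F0 99 B8 84 C4 BF F2 84 AD A7 E4 80 B4 F3 B4 85 83 E2 94 9D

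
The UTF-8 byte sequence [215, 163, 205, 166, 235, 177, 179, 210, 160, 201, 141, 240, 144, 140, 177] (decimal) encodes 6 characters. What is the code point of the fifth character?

Offset 0: leading byte 0xD7 = 11010111 → 2-byte char #1 = D7 A3.
Offset 2: leading byte 0xCD = 11001101 → 2-byte char #2 = CD A6.
Offset 4: leading byte 0xEB = 11101011 → 3-byte char #3 = EB B1 B3.
Offset 7: leading byte 0xD2 = 11010010 → 2-byte char #4 = D2 A0.
Offset 9: leading byte 0xC9 = 11001001 → 2-byte char #5 = C9 8D.
Leading byte 0xC9 = 11001001 matches 110xxxxx → 2-byte sequence.
Byte 1: 0xC9 = 11001001, payload 01001 (5 bits).
Byte 2: 0x8D = 10001101 (10xxxxxx ✓), payload 001101.
Concatenate: 01001001101 = 0x24D (11 bits → U+024D).

U+024D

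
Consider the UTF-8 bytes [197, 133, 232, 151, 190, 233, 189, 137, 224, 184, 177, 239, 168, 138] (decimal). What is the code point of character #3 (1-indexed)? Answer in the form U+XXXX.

Offset 0: leading byte 0xC5 = 11000101 → 2-byte char #1 = C5 85.
Offset 2: leading byte 0xE8 = 11101000 → 3-byte char #2 = E8 97 BE.
Offset 5: leading byte 0xE9 = 11101001 → 3-byte char #3 = E9 BD 89.
Leading byte 0xE9 = 11101001 matches 1110xxxx → 3-byte sequence.
Byte 1: 0xE9 = 11101001, payload 1001 (4 bits).
Byte 2: 0xBD = 10111101 (10xxxxxx ✓), payload 111101.
Byte 3: 0x89 = 10001001 (10xxxxxx ✓), payload 001001.
Concatenate: 1001111101001001 = 0x9F49 (16 bits → U+9F49).

U+9F49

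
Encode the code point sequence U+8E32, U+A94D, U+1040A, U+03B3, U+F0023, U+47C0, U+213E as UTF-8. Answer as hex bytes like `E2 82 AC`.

E8 B8 B2 EA A5 8D F0 90 90 8A CE B3 F3 B0 80 A3 E4 9F 80 E2 84 BE

U+8E32: 3-byte form → E8 B8 B2.
U+A94D: 3-byte form → EA A5 8D.
U+1040A: 4-byte form → F0 90 90 8A.
U+03B3: 2-byte form → CE B3.
U+F0023: 4-byte form → F3 B0 80 A3.
U+47C0: 3-byte form → E4 9F 80.
U+213E: 3-byte form → E2 84 BE.
Concatenated (22 bytes): E8 B8 B2 EA A5 8D F0 90 90 8A CE B3 F3 B0 80 A3 E4 9F 80 E2 84 BE.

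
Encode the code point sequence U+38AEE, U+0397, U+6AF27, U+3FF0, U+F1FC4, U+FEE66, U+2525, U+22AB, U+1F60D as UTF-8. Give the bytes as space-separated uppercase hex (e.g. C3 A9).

U+38AEE: 4-byte form → F0 B8 AB AE.
U+0397: 2-byte form → CE 97.
U+6AF27: 4-byte form → F1 AA BC A7.
U+3FF0: 3-byte form → E3 BF B0.
U+F1FC4: 4-byte form → F3 B1 BF 84.
U+FEE66: 4-byte form → F3 BE B9 A6.
U+2525: 3-byte form → E2 94 A5.
U+22AB: 3-byte form → E2 8A AB.
U+1F60D: 4-byte form → F0 9F 98 8D.
Concatenated (31 bytes): F0 B8 AB AE CE 97 F1 AA BC A7 E3 BF B0 F3 B1 BF 84 F3 BE B9 A6 E2 94 A5 E2 8A AB F0 9F 98 8D.

F0 B8 AB AE CE 97 F1 AA BC A7 E3 BF B0 F3 B1 BF 84 F3 BE B9 A6 E2 94 A5 E2 8A AB F0 9F 98 8D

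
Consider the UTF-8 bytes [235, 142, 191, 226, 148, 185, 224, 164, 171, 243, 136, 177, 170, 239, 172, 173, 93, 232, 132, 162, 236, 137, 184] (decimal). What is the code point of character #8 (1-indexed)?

U+C278

Offset 0: leading byte 0xEB = 11101011 → 3-byte char #1 = EB 8E BF.
Offset 3: leading byte 0xE2 = 11100010 → 3-byte char #2 = E2 94 B9.
Offset 6: leading byte 0xE0 = 11100000 → 3-byte char #3 = E0 A4 AB.
Offset 9: leading byte 0xF3 = 11110011 → 4-byte char #4 = F3 88 B1 AA.
Offset 13: leading byte 0xEF = 11101111 → 3-byte char #5 = EF AC AD.
Offset 16: leading byte 0x5D = 01011101 → 1-byte char #6 = 5D.
Offset 17: leading byte 0xE8 = 11101000 → 3-byte char #7 = E8 84 A2.
Offset 20: leading byte 0xEC = 11101100 → 3-byte char #8 = EC 89 B8.
Leading byte 0xEC = 11101100 matches 1110xxxx → 3-byte sequence.
Byte 1: 0xEC = 11101100, payload 1100 (4 bits).
Byte 2: 0x89 = 10001001 (10xxxxxx ✓), payload 001001.
Byte 3: 0xB8 = 10111000 (10xxxxxx ✓), payload 111000.
Concatenate: 1100001001111000 = 0xC278 (16 bits → U+C278).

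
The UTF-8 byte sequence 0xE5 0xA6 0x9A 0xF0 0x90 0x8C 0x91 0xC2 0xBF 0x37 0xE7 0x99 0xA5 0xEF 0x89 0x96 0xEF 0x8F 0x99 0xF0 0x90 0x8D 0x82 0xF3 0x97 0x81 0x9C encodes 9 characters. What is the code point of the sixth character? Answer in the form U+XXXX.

U+F256

Offset 0: leading byte 0xE5 = 11100101 → 3-byte char #1 = E5 A6 9A.
Offset 3: leading byte 0xF0 = 11110000 → 4-byte char #2 = F0 90 8C 91.
Offset 7: leading byte 0xC2 = 11000010 → 2-byte char #3 = C2 BF.
Offset 9: leading byte 0x37 = 00110111 → 1-byte char #4 = 37.
Offset 10: leading byte 0xE7 = 11100111 → 3-byte char #5 = E7 99 A5.
Offset 13: leading byte 0xEF = 11101111 → 3-byte char #6 = EF 89 96.
Leading byte 0xEF = 11101111 matches 1110xxxx → 3-byte sequence.
Byte 1: 0xEF = 11101111, payload 1111 (4 bits).
Byte 2: 0x89 = 10001001 (10xxxxxx ✓), payload 001001.
Byte 3: 0x96 = 10010110 (10xxxxxx ✓), payload 010110.
Concatenate: 1111001001010110 = 0xF256 (16 bits → U+F256).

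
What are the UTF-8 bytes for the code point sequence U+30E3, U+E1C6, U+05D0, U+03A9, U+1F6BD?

E3 83 A3 EE 87 86 D7 90 CE A9 F0 9F 9A BD

U+30E3: 3-byte form → E3 83 A3.
U+E1C6: 3-byte form → EE 87 86.
U+05D0: 2-byte form → D7 90.
U+03A9: 2-byte form → CE A9.
U+1F6BD: 4-byte form → F0 9F 9A BD.
Concatenated (14 bytes): E3 83 A3 EE 87 86 D7 90 CE A9 F0 9F 9A BD.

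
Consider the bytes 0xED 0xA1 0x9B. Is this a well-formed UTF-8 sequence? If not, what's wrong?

Structurally a 3-byte sequence; payload = 0xD85B.
But 0xD85B is in U+D800–U+DFFF, the surrogate range. Surrogates are not Unicode scalar values and are forbidden in UTF-8.

invalid (encodes a surrogate (U+D800–U+DFFF))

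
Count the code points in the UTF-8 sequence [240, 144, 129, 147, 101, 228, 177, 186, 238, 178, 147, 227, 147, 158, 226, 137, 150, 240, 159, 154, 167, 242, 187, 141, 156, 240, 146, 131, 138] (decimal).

9

Byte at offset 0: 0xF0 = 11110000 → 4-byte char (#1). Advance 4.
Byte at offset 4: 0x65 = 01100101 → 1-byte char (#2). Advance 1.
Byte at offset 5: 0xE4 = 11100100 → 3-byte char (#3). Advance 3.
Byte at offset 8: 0xEE = 11101110 → 3-byte char (#4). Advance 3.
Byte at offset 11: 0xE3 = 11100011 → 3-byte char (#5). Advance 3.
Byte at offset 14: 0xE2 = 11100010 → 3-byte char (#6). Advance 3.
Byte at offset 17: 0xF0 = 11110000 → 4-byte char (#7). Advance 4.
Byte at offset 21: 0xF2 = 11110010 → 4-byte char (#8). Advance 4.
Byte at offset 25: 0xF0 = 11110000 → 4-byte char (#9). Advance 4.
Reached end at offset 29 after 9 code points.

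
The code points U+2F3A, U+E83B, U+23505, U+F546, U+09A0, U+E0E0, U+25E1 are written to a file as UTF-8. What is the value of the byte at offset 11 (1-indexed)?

1-indexed offset 11 is 0-indexed offset 10.
U+2F3A → 3-byte form E2 BC BA at offsets 0–2.
U+E83B → 3-byte form EE A0 BB at offsets 3–5.
U+23505 → 4-byte form F0 A3 94 85 at offsets 6–9.
U+F546 → 3-byte form EF 95 86 at offsets 10–12.
Offset 10 falls in char 4's range; it's byte 1 of EF 95 86 = 0xEF.

0xEF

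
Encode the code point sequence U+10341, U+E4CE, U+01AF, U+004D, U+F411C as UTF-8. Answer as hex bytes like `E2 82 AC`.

U+10341: 4-byte form → F0 90 8D 81.
U+E4CE: 3-byte form → EE 93 8E.
U+01AF: 2-byte form → C6 AF.
U+004D: 1-byte form → 4D.
U+F411C: 4-byte form → F3 B4 84 9C.
Concatenated (14 bytes): F0 90 8D 81 EE 93 8E C6 AF 4D F3 B4 84 9C.

F0 90 8D 81 EE 93 8E C6 AF 4D F3 B4 84 9C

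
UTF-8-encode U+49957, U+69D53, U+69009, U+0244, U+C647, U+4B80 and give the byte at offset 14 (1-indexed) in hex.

0x84

1-indexed offset 14 is 0-indexed offset 13.
U+49957 → 4-byte form F1 89 A5 97 at offsets 0–3.
U+69D53 → 4-byte form F1 A9 B5 93 at offsets 4–7.
U+69009 → 4-byte form F1 A9 80 89 at offsets 8–11.
U+0244 → 2-byte form C9 84 at offsets 12–13.
Offset 13 falls in char 4's range; it's byte 2 of C9 84 = 0x84.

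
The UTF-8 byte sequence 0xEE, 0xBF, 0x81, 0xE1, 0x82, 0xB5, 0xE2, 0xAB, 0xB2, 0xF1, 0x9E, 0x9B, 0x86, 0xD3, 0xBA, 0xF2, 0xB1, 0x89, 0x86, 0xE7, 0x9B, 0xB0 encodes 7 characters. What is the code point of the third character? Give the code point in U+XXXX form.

U+2AF2

Offset 0: leading byte 0xEE = 11101110 → 3-byte char #1 = EE BF 81.
Offset 3: leading byte 0xE1 = 11100001 → 3-byte char #2 = E1 82 B5.
Offset 6: leading byte 0xE2 = 11100010 → 3-byte char #3 = E2 AB B2.
Leading byte 0xE2 = 11100010 matches 1110xxxx → 3-byte sequence.
Byte 1: 0xE2 = 11100010, payload 0010 (4 bits).
Byte 2: 0xAB = 10101011 (10xxxxxx ✓), payload 101011.
Byte 3: 0xB2 = 10110010 (10xxxxxx ✓), payload 110010.
Concatenate: 0010101011110010 = 0x2AF2 (16 bits → U+2AF2).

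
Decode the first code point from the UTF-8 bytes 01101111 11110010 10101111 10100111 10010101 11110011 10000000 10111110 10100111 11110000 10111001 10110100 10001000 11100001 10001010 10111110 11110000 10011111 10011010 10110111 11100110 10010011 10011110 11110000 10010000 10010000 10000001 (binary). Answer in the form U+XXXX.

U+006F

Offset 0: leading byte 0x6F = 01101111 → 1-byte char #1 = 6F.
Leading byte 0x6F = 01101111 matches 0xxxxxxx → 1-byte sequence.
Byte 1: 0x6F = 01101111, payload 1101111 (7 bits).
Concatenate: 1101111 = 0x6F (7 bits → U+006F).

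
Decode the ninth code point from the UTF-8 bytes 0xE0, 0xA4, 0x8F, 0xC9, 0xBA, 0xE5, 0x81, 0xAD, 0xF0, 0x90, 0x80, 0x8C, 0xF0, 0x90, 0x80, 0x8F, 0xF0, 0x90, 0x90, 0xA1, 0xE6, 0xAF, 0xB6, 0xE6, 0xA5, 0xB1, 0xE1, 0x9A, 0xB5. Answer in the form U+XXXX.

Offset 0: leading byte 0xE0 = 11100000 → 3-byte char #1 = E0 A4 8F.
Offset 3: leading byte 0xC9 = 11001001 → 2-byte char #2 = C9 BA.
Offset 5: leading byte 0xE5 = 11100101 → 3-byte char #3 = E5 81 AD.
Offset 8: leading byte 0xF0 = 11110000 → 4-byte char #4 = F0 90 80 8C.
Offset 12: leading byte 0xF0 = 11110000 → 4-byte char #5 = F0 90 80 8F.
Offset 16: leading byte 0xF0 = 11110000 → 4-byte char #6 = F0 90 90 A1.
Offset 20: leading byte 0xE6 = 11100110 → 3-byte char #7 = E6 AF B6.
Offset 23: leading byte 0xE6 = 11100110 → 3-byte char #8 = E6 A5 B1.
Offset 26: leading byte 0xE1 = 11100001 → 3-byte char #9 = E1 9A B5.
Leading byte 0xE1 = 11100001 matches 1110xxxx → 3-byte sequence.
Byte 1: 0xE1 = 11100001, payload 0001 (4 bits).
Byte 2: 0x9A = 10011010 (10xxxxxx ✓), payload 011010.
Byte 3: 0xB5 = 10110101 (10xxxxxx ✓), payload 110101.
Concatenate: 0001011010110101 = 0x16B5 (16 bits → U+16B5).

U+16B5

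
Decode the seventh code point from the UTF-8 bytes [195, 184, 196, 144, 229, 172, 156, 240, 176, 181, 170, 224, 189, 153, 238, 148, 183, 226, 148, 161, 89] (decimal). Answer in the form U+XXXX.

U+2521

Offset 0: leading byte 0xC3 = 11000011 → 2-byte char #1 = C3 B8.
Offset 2: leading byte 0xC4 = 11000100 → 2-byte char #2 = C4 90.
Offset 4: leading byte 0xE5 = 11100101 → 3-byte char #3 = E5 AC 9C.
Offset 7: leading byte 0xF0 = 11110000 → 4-byte char #4 = F0 B0 B5 AA.
Offset 11: leading byte 0xE0 = 11100000 → 3-byte char #5 = E0 BD 99.
Offset 14: leading byte 0xEE = 11101110 → 3-byte char #6 = EE 94 B7.
Offset 17: leading byte 0xE2 = 11100010 → 3-byte char #7 = E2 94 A1.
Leading byte 0xE2 = 11100010 matches 1110xxxx → 3-byte sequence.
Byte 1: 0xE2 = 11100010, payload 0010 (4 bits).
Byte 2: 0x94 = 10010100 (10xxxxxx ✓), payload 010100.
Byte 3: 0xA1 = 10100001 (10xxxxxx ✓), payload 100001.
Concatenate: 0010010100100001 = 0x2521 (16 bits → U+2521).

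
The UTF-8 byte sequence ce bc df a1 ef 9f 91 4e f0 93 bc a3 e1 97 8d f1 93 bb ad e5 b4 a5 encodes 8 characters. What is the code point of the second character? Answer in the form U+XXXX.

U+07E1

Offset 0: leading byte 0xCE = 11001110 → 2-byte char #1 = CE BC.
Offset 2: leading byte 0xDF = 11011111 → 2-byte char #2 = DF A1.
Leading byte 0xDF = 11011111 matches 110xxxxx → 2-byte sequence.
Byte 1: 0xDF = 11011111, payload 11111 (5 bits).
Byte 2: 0xA1 = 10100001 (10xxxxxx ✓), payload 100001.
Concatenate: 11111100001 = 0x7E1 (11 bits → U+07E1).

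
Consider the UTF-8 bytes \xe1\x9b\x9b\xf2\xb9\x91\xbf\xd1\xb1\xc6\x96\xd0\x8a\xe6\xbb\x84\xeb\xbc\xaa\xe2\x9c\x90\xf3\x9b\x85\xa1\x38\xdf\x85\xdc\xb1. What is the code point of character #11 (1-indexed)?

U+07C5

Offset 0: leading byte 0xE1 = 11100001 → 3-byte char #1 = E1 9B 9B.
Offset 3: leading byte 0xF2 = 11110010 → 4-byte char #2 = F2 B9 91 BF.
Offset 7: leading byte 0xD1 = 11010001 → 2-byte char #3 = D1 B1.
Offset 9: leading byte 0xC6 = 11000110 → 2-byte char #4 = C6 96.
Offset 11: leading byte 0xD0 = 11010000 → 2-byte char #5 = D0 8A.
Offset 13: leading byte 0xE6 = 11100110 → 3-byte char #6 = E6 BB 84.
Offset 16: leading byte 0xEB = 11101011 → 3-byte char #7 = EB BC AA.
Offset 19: leading byte 0xE2 = 11100010 → 3-byte char #8 = E2 9C 90.
Offset 22: leading byte 0xF3 = 11110011 → 4-byte char #9 = F3 9B 85 A1.
Offset 26: leading byte 0x38 = 00111000 → 1-byte char #10 = 38.
Offset 27: leading byte 0xDF = 11011111 → 2-byte char #11 = DF 85.
Leading byte 0xDF = 11011111 matches 110xxxxx → 2-byte sequence.
Byte 1: 0xDF = 11011111, payload 11111 (5 bits).
Byte 2: 0x85 = 10000101 (10xxxxxx ✓), payload 000101.
Concatenate: 11111000101 = 0x7C5 (11 bits → U+07C5).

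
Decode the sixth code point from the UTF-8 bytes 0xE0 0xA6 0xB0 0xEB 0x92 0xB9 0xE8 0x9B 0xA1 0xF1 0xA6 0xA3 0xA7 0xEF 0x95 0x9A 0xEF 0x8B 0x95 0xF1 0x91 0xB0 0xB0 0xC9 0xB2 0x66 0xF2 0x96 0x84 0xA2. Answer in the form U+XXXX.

U+F2D5

Offset 0: leading byte 0xE0 = 11100000 → 3-byte char #1 = E0 A6 B0.
Offset 3: leading byte 0xEB = 11101011 → 3-byte char #2 = EB 92 B9.
Offset 6: leading byte 0xE8 = 11101000 → 3-byte char #3 = E8 9B A1.
Offset 9: leading byte 0xF1 = 11110001 → 4-byte char #4 = F1 A6 A3 A7.
Offset 13: leading byte 0xEF = 11101111 → 3-byte char #5 = EF 95 9A.
Offset 16: leading byte 0xEF = 11101111 → 3-byte char #6 = EF 8B 95.
Leading byte 0xEF = 11101111 matches 1110xxxx → 3-byte sequence.
Byte 1: 0xEF = 11101111, payload 1111 (4 bits).
Byte 2: 0x8B = 10001011 (10xxxxxx ✓), payload 001011.
Byte 3: 0x95 = 10010101 (10xxxxxx ✓), payload 010101.
Concatenate: 1111001011010101 = 0xF2D5 (16 bits → U+F2D5).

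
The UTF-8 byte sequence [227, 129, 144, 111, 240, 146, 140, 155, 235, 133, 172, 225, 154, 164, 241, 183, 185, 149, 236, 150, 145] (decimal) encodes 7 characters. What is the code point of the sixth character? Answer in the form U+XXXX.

U+77E55

Offset 0: leading byte 0xE3 = 11100011 → 3-byte char #1 = E3 81 90.
Offset 3: leading byte 0x6F = 01101111 → 1-byte char #2 = 6F.
Offset 4: leading byte 0xF0 = 11110000 → 4-byte char #3 = F0 92 8C 9B.
Offset 8: leading byte 0xEB = 11101011 → 3-byte char #4 = EB 85 AC.
Offset 11: leading byte 0xE1 = 11100001 → 3-byte char #5 = E1 9A A4.
Offset 14: leading byte 0xF1 = 11110001 → 4-byte char #6 = F1 B7 B9 95.
Leading byte 0xF1 = 11110001 matches 11110xxx → 4-byte sequence.
Byte 1: 0xF1 = 11110001, payload 001 (3 bits).
Byte 2: 0xB7 = 10110111 (10xxxxxx ✓), payload 110111.
Byte 3: 0xB9 = 10111001 (10xxxxxx ✓), payload 111001.
Byte 4: 0x95 = 10010101 (10xxxxxx ✓), payload 010101.
Concatenate: 001110111111001010101 = 0x77E55 (21 bits → U+77E55).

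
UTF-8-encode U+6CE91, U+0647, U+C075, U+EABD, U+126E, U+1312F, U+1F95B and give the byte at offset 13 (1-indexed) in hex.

1-indexed offset 13 is 0-indexed offset 12.
U+6CE91 → 4-byte form F1 AC BA 91 at offsets 0–3.
U+0647 → 2-byte form D9 87 at offsets 4–5.
U+C075 → 3-byte form EC 81 B5 at offsets 6–8.
U+EABD → 3-byte form EE AA BD at offsets 9–11.
U+126E → 3-byte form E1 89 AE at offsets 12–14.
Offset 12 falls in char 5's range; it's byte 1 of E1 89 AE = 0xE1.

0xE1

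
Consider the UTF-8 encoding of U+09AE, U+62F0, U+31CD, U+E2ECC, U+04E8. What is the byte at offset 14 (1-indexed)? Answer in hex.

0xD3

1-indexed offset 14 is 0-indexed offset 13.
U+09AE → 3-byte form E0 A6 AE at offsets 0–2.
U+62F0 → 3-byte form E6 8B B0 at offsets 3–5.
U+31CD → 3-byte form E3 87 8D at offsets 6–8.
U+E2ECC → 4-byte form F3 A2 BB 8C at offsets 9–12.
U+04E8 → 2-byte form D3 A8 at offsets 13–14.
Offset 13 falls in char 5's range; it's byte 1 of D3 A8 = 0xD3.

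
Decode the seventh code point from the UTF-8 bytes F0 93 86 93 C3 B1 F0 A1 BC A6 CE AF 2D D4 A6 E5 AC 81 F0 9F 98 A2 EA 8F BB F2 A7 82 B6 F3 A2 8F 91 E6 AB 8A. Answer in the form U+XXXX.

Offset 0: leading byte 0xF0 = 11110000 → 4-byte char #1 = F0 93 86 93.
Offset 4: leading byte 0xC3 = 11000011 → 2-byte char #2 = C3 B1.
Offset 6: leading byte 0xF0 = 11110000 → 4-byte char #3 = F0 A1 BC A6.
Offset 10: leading byte 0xCE = 11001110 → 2-byte char #4 = CE AF.
Offset 12: leading byte 0x2D = 00101101 → 1-byte char #5 = 2D.
Offset 13: leading byte 0xD4 = 11010100 → 2-byte char #6 = D4 A6.
Offset 15: leading byte 0xE5 = 11100101 → 3-byte char #7 = E5 AC 81.
Leading byte 0xE5 = 11100101 matches 1110xxxx → 3-byte sequence.
Byte 1: 0xE5 = 11100101, payload 0101 (4 bits).
Byte 2: 0xAC = 10101100 (10xxxxxx ✓), payload 101100.
Byte 3: 0x81 = 10000001 (10xxxxxx ✓), payload 000001.
Concatenate: 0101101100000001 = 0x5B01 (16 bits → U+5B01).

U+5B01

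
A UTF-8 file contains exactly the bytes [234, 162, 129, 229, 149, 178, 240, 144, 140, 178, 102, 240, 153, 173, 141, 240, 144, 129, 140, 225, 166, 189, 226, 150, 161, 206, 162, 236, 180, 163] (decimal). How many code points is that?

Byte at offset 0: 0xEA = 11101010 → 3-byte char (#1). Advance 3.
Byte at offset 3: 0xE5 = 11100101 → 3-byte char (#2). Advance 3.
Byte at offset 6: 0xF0 = 11110000 → 4-byte char (#3). Advance 4.
Byte at offset 10: 0x66 = 01100110 → 1-byte char (#4). Advance 1.
Byte at offset 11: 0xF0 = 11110000 → 4-byte char (#5). Advance 4.
Byte at offset 15: 0xF0 = 11110000 → 4-byte char (#6). Advance 4.
Byte at offset 19: 0xE1 = 11100001 → 3-byte char (#7). Advance 3.
Byte at offset 22: 0xE2 = 11100010 → 3-byte char (#8). Advance 3.
Byte at offset 25: 0xCE = 11001110 → 2-byte char (#9). Advance 2.
Byte at offset 27: 0xEC = 11101100 → 3-byte char (#10). Advance 3.
Reached end at offset 30 after 10 code points.

10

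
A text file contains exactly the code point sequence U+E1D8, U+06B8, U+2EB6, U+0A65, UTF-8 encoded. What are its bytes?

U+E1D8: 3-byte form → EE 87 98.
U+06B8: 2-byte form → DA B8.
U+2EB6: 3-byte form → E2 BA B6.
U+0A65: 3-byte form → E0 A9 A5.
Concatenated (11 bytes): EE 87 98 DA B8 E2 BA B6 E0 A9 A5.

EE 87 98 DA B8 E2 BA B6 E0 A9 A5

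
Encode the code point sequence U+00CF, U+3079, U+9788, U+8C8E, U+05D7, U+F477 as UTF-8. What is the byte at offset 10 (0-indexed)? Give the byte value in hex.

U+00CF → 2-byte form C3 8F at offsets 0–1.
U+3079 → 3-byte form E3 81 B9 at offsets 2–4.
U+9788 → 3-byte form E9 9E 88 at offsets 5–7.
U+8C8E → 3-byte form E8 B2 8E at offsets 8–10.
Offset 10 falls in char 4's range; it's byte 3 of E8 B2 8E = 0x8E.

0x8E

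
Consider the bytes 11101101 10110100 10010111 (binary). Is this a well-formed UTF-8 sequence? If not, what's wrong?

invalid (encodes a surrogate (U+D800–U+DFFF))

Structurally a 3-byte sequence; payload = 0xDD17.
But 0xDD17 is in U+D800–U+DFFF, the surrogate range. Surrogates are not Unicode scalar values and are forbidden in UTF-8.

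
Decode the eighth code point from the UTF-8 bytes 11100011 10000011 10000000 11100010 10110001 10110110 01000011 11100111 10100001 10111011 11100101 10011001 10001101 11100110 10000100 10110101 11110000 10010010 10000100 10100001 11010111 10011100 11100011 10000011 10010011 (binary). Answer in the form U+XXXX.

Offset 0: leading byte 0xE3 = 11100011 → 3-byte char #1 = E3 83 80.
Offset 3: leading byte 0xE2 = 11100010 → 3-byte char #2 = E2 B1 B6.
Offset 6: leading byte 0x43 = 01000011 → 1-byte char #3 = 43.
Offset 7: leading byte 0xE7 = 11100111 → 3-byte char #4 = E7 A1 BB.
Offset 10: leading byte 0xE5 = 11100101 → 3-byte char #5 = E5 99 8D.
Offset 13: leading byte 0xE6 = 11100110 → 3-byte char #6 = E6 84 B5.
Offset 16: leading byte 0xF0 = 11110000 → 4-byte char #7 = F0 92 84 A1.
Offset 20: leading byte 0xD7 = 11010111 → 2-byte char #8 = D7 9C.
Leading byte 0xD7 = 11010111 matches 110xxxxx → 2-byte sequence.
Byte 1: 0xD7 = 11010111, payload 10111 (5 bits).
Byte 2: 0x9C = 10011100 (10xxxxxx ✓), payload 011100.
Concatenate: 10111011100 = 0x5DC (11 bits → U+05DC).

U+05DC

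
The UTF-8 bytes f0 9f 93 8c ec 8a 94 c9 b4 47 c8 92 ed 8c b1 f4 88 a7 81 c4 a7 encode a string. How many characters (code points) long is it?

Byte at offset 0: 0xF0 = 11110000 → 4-byte char (#1). Advance 4.
Byte at offset 4: 0xEC = 11101100 → 3-byte char (#2). Advance 3.
Byte at offset 7: 0xC9 = 11001001 → 2-byte char (#3). Advance 2.
Byte at offset 9: 0x47 = 01000111 → 1-byte char (#4). Advance 1.
Byte at offset 10: 0xC8 = 11001000 → 2-byte char (#5). Advance 2.
Byte at offset 12: 0xED = 11101101 → 3-byte char (#6). Advance 3.
Byte at offset 15: 0xF4 = 11110100 → 4-byte char (#7). Advance 4.
Byte at offset 19: 0xC4 = 11000100 → 2-byte char (#8). Advance 2.
Reached end at offset 21 after 8 code points.

8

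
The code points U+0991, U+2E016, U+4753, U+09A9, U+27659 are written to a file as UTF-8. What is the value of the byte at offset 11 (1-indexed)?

0xE0

1-indexed offset 11 is 0-indexed offset 10.
U+0991 → 3-byte form E0 A6 91 at offsets 0–2.
U+2E016 → 4-byte form F0 AE 80 96 at offsets 3–6.
U+4753 → 3-byte form E4 9D 93 at offsets 7–9.
U+09A9 → 3-byte form E0 A6 A9 at offsets 10–12.
Offset 10 falls in char 4's range; it's byte 1 of E0 A6 A9 = 0xE0.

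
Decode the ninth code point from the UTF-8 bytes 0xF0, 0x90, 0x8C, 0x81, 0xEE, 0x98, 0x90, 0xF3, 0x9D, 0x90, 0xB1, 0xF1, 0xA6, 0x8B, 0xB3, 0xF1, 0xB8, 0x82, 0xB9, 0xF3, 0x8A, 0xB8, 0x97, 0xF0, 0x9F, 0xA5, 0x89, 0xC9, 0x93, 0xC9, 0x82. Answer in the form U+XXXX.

Offset 0: leading byte 0xF0 = 11110000 → 4-byte char #1 = F0 90 8C 81.
Offset 4: leading byte 0xEE = 11101110 → 3-byte char #2 = EE 98 90.
Offset 7: leading byte 0xF3 = 11110011 → 4-byte char #3 = F3 9D 90 B1.
Offset 11: leading byte 0xF1 = 11110001 → 4-byte char #4 = F1 A6 8B B3.
Offset 15: leading byte 0xF1 = 11110001 → 4-byte char #5 = F1 B8 82 B9.
Offset 19: leading byte 0xF3 = 11110011 → 4-byte char #6 = F3 8A B8 97.
Offset 23: leading byte 0xF0 = 11110000 → 4-byte char #7 = F0 9F A5 89.
Offset 27: leading byte 0xC9 = 11001001 → 2-byte char #8 = C9 93.
Offset 29: leading byte 0xC9 = 11001001 → 2-byte char #9 = C9 82.
Leading byte 0xC9 = 11001001 matches 110xxxxx → 2-byte sequence.
Byte 1: 0xC9 = 11001001, payload 01001 (5 bits).
Byte 2: 0x82 = 10000010 (10xxxxxx ✓), payload 000010.
Concatenate: 01001000010 = 0x242 (11 bits → U+0242).

U+0242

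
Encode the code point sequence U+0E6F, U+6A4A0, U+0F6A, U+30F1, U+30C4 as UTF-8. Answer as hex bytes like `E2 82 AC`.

E0 B9 AF F1 AA 92 A0 E0 BD AA E3 83 B1 E3 83 84

U+0E6F: 3-byte form → E0 B9 AF.
U+6A4A0: 4-byte form → F1 AA 92 A0.
U+0F6A: 3-byte form → E0 BD AA.
U+30F1: 3-byte form → E3 83 B1.
U+30C4: 3-byte form → E3 83 84.
Concatenated (16 bytes): E0 B9 AF F1 AA 92 A0 E0 BD AA E3 83 B1 E3 83 84.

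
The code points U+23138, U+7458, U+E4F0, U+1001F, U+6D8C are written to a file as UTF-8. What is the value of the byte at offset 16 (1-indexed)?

1-indexed offset 16 is 0-indexed offset 15.
U+23138 → 4-byte form F0 A3 84 B8 at offsets 0–3.
U+7458 → 3-byte form E7 91 98 at offsets 4–6.
U+E4F0 → 3-byte form EE 93 B0 at offsets 7–9.
U+1001F → 4-byte form F0 90 80 9F at offsets 10–13.
U+6D8C → 3-byte form E6 B6 8C at offsets 14–16.
Offset 15 falls in char 5's range; it's byte 2 of E6 B6 8C = 0xB6.

0xB6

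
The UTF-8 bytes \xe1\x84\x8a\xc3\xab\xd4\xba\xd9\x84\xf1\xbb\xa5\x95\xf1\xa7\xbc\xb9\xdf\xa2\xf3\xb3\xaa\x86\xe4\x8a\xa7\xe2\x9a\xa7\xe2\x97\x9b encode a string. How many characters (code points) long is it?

11

Byte at offset 0: 0xE1 = 11100001 → 3-byte char (#1). Advance 3.
Byte at offset 3: 0xC3 = 11000011 → 2-byte char (#2). Advance 2.
Byte at offset 5: 0xD4 = 11010100 → 2-byte char (#3). Advance 2.
Byte at offset 7: 0xD9 = 11011001 → 2-byte char (#4). Advance 2.
Byte at offset 9: 0xF1 = 11110001 → 4-byte char (#5). Advance 4.
Byte at offset 13: 0xF1 = 11110001 → 4-byte char (#6). Advance 4.
Byte at offset 17: 0xDF = 11011111 → 2-byte char (#7). Advance 2.
Byte at offset 19: 0xF3 = 11110011 → 4-byte char (#8). Advance 4.
Byte at offset 23: 0xE4 = 11100100 → 3-byte char (#9). Advance 3.
Byte at offset 26: 0xE2 = 11100010 → 3-byte char (#10). Advance 3.
Byte at offset 29: 0xE2 = 11100010 → 3-byte char (#11). Advance 3.
Reached end at offset 32 after 11 code points.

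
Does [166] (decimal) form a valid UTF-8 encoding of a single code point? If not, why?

invalid (continuation byte with no leading byte)

Byte 0xA6 = 10100110 has the form 10xxxxxx — a continuation byte — but there is no preceding leading byte.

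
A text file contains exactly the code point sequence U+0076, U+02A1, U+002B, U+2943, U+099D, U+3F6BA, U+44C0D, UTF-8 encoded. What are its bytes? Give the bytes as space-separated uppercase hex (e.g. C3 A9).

U+0076: 1-byte form → 76.
U+02A1: 2-byte form → CA A1.
U+002B: 1-byte form → 2B.
U+2943: 3-byte form → E2 A5 83.
U+099D: 3-byte form → E0 A6 9D.
U+3F6BA: 4-byte form → F0 BF 9A BA.
U+44C0D: 4-byte form → F1 84 B0 8D.
Concatenated (18 bytes): 76 CA A1 2B E2 A5 83 E0 A6 9D F0 BF 9A BA F1 84 B0 8D.

76 CA A1 2B E2 A5 83 E0 A6 9D F0 BF 9A BA F1 84 B0 8D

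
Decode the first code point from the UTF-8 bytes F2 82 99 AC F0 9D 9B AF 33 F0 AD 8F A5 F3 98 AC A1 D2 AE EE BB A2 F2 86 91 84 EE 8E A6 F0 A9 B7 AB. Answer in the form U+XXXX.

Offset 0: leading byte 0xF2 = 11110010 → 4-byte char #1 = F2 82 99 AC.
Leading byte 0xF2 = 11110010 matches 11110xxx → 4-byte sequence.
Byte 1: 0xF2 = 11110010, payload 010 (3 bits).
Byte 2: 0x82 = 10000010 (10xxxxxx ✓), payload 000010.
Byte 3: 0x99 = 10011001 (10xxxxxx ✓), payload 011001.
Byte 4: 0xAC = 10101100 (10xxxxxx ✓), payload 101100.
Concatenate: 010000010011001101100 = 0x8266C (21 bits → U+8266C).

U+8266C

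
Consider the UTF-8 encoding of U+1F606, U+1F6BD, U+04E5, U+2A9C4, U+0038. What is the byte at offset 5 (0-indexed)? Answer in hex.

U+1F606 → 4-byte form F0 9F 98 86 at offsets 0–3.
U+1F6BD → 4-byte form F0 9F 9A BD at offsets 4–7.
Offset 5 falls in char 2's range; it's byte 2 of F0 9F 9A BD = 0x9F.

0x9F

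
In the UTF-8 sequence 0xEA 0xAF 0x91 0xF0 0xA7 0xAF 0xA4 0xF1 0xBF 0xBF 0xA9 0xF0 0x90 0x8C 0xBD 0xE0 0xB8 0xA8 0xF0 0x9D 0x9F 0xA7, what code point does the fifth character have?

U+0E28

Offset 0: leading byte 0xEA = 11101010 → 3-byte char #1 = EA AF 91.
Offset 3: leading byte 0xF0 = 11110000 → 4-byte char #2 = F0 A7 AF A4.
Offset 7: leading byte 0xF1 = 11110001 → 4-byte char #3 = F1 BF BF A9.
Offset 11: leading byte 0xF0 = 11110000 → 4-byte char #4 = F0 90 8C BD.
Offset 15: leading byte 0xE0 = 11100000 → 3-byte char #5 = E0 B8 A8.
Leading byte 0xE0 = 11100000 matches 1110xxxx → 3-byte sequence.
Byte 1: 0xE0 = 11100000, payload 0000 (4 bits).
Byte 2: 0xB8 = 10111000 (10xxxxxx ✓), payload 111000.
Byte 3: 0xA8 = 10101000 (10xxxxxx ✓), payload 101000.
Concatenate: 0000111000101000 = 0xE28 (16 bits → U+0E28).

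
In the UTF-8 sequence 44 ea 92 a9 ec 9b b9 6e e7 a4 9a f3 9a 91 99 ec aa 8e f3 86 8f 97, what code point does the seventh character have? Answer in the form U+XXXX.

U+CA8E

Offset 0: leading byte 0x44 = 01000100 → 1-byte char #1 = 44.
Offset 1: leading byte 0xEA = 11101010 → 3-byte char #2 = EA 92 A9.
Offset 4: leading byte 0xEC = 11101100 → 3-byte char #3 = EC 9B B9.
Offset 7: leading byte 0x6E = 01101110 → 1-byte char #4 = 6E.
Offset 8: leading byte 0xE7 = 11100111 → 3-byte char #5 = E7 A4 9A.
Offset 11: leading byte 0xF3 = 11110011 → 4-byte char #6 = F3 9A 91 99.
Offset 15: leading byte 0xEC = 11101100 → 3-byte char #7 = EC AA 8E.
Leading byte 0xEC = 11101100 matches 1110xxxx → 3-byte sequence.
Byte 1: 0xEC = 11101100, payload 1100 (4 bits).
Byte 2: 0xAA = 10101010 (10xxxxxx ✓), payload 101010.
Byte 3: 0x8E = 10001110 (10xxxxxx ✓), payload 001110.
Concatenate: 1100101010001110 = 0xCA8E (16 bits → U+CA8E).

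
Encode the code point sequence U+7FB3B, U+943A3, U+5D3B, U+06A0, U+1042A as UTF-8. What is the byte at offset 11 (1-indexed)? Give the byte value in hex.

1-indexed offset 11 is 0-indexed offset 10.
U+7FB3B → 4-byte form F1 BF AC BB at offsets 0–3.
U+943A3 → 4-byte form F2 94 8E A3 at offsets 4–7.
U+5D3B → 3-byte form E5 B4 BB at offsets 8–10.
Offset 10 falls in char 3's range; it's byte 3 of E5 B4 BB = 0xBB.

0xBB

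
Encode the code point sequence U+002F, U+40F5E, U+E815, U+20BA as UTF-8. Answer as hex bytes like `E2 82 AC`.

2F F1 80 BD 9E EE A0 95 E2 82 BA

U+002F: 1-byte form → 2F.
U+40F5E: 4-byte form → F1 80 BD 9E.
U+E815: 3-byte form → EE A0 95.
U+20BA: 3-byte form → E2 82 BA.
Concatenated (11 bytes): 2F F1 80 BD 9E EE A0 95 E2 82 BA.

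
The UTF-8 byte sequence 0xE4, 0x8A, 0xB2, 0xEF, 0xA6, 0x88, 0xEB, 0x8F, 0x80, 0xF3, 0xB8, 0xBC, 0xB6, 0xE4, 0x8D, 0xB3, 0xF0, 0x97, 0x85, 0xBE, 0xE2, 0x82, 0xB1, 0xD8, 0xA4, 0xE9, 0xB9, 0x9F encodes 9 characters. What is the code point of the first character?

Offset 0: leading byte 0xE4 = 11100100 → 3-byte char #1 = E4 8A B2.
Leading byte 0xE4 = 11100100 matches 1110xxxx → 3-byte sequence.
Byte 1: 0xE4 = 11100100, payload 0100 (4 bits).
Byte 2: 0x8A = 10001010 (10xxxxxx ✓), payload 001010.
Byte 3: 0xB2 = 10110010 (10xxxxxx ✓), payload 110010.
Concatenate: 0100001010110010 = 0x42B2 (16 bits → U+42B2).

U+42B2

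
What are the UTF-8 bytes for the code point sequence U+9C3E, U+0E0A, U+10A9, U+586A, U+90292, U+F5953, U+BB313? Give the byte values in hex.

U+9C3E: 3-byte form → E9 B0 BE.
U+0E0A: 3-byte form → E0 B8 8A.
U+10A9: 3-byte form → E1 82 A9.
U+586A: 3-byte form → E5 A1 AA.
U+90292: 4-byte form → F2 90 8A 92.
U+F5953: 4-byte form → F3 B5 A5 93.
U+BB313: 4-byte form → F2 BB 8C 93.
Concatenated (24 bytes): E9 B0 BE E0 B8 8A E1 82 A9 E5 A1 AA F2 90 8A 92 F3 B5 A5 93 F2 BB 8C 93.

E9 B0 BE E0 B8 8A E1 82 A9 E5 A1 AA F2 90 8A 92 F3 B5 A5 93 F2 BB 8C 93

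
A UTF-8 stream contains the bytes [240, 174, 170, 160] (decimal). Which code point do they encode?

U+2EAA0

Leading byte 0xF0 = 11110000 matches 11110xxx → 4-byte sequence.
Byte 1: 0xF0 = 11110000, payload 000 (3 bits).
Byte 2: 0xAE = 10101110 (10xxxxxx ✓), payload 101110.
Byte 3: 0xAA = 10101010 (10xxxxxx ✓), payload 101010.
Byte 4: 0xA0 = 10100000 (10xxxxxx ✓), payload 100000.
Concatenate: 000101110101010100000 = 0x2EAA0 (21 bits → U+2EAA0).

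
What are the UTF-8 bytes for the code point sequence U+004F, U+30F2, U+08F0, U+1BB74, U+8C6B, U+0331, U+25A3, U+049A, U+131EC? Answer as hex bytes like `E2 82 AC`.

U+004F: 1-byte form → 4F.
U+30F2: 3-byte form → E3 83 B2.
U+08F0: 3-byte form → E0 A3 B0.
U+1BB74: 4-byte form → F0 9B AD B4.
U+8C6B: 3-byte form → E8 B1 AB.
U+0331: 2-byte form → CC B1.
U+25A3: 3-byte form → E2 96 A3.
U+049A: 2-byte form → D2 9A.
U+131EC: 4-byte form → F0 93 87 AC.
Concatenated (25 bytes): 4F E3 83 B2 E0 A3 B0 F0 9B AD B4 E8 B1 AB CC B1 E2 96 A3 D2 9A F0 93 87 AC.

4F E3 83 B2 E0 A3 B0 F0 9B AD B4 E8 B1 AB CC B1 E2 96 A3 D2 9A F0 93 87 AC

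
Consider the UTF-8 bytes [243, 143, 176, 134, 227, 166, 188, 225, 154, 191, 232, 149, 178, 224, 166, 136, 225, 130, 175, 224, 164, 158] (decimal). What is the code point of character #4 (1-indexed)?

Offset 0: leading byte 0xF3 = 11110011 → 4-byte char #1 = F3 8F B0 86.
Offset 4: leading byte 0xE3 = 11100011 → 3-byte char #2 = E3 A6 BC.
Offset 7: leading byte 0xE1 = 11100001 → 3-byte char #3 = E1 9A BF.
Offset 10: leading byte 0xE8 = 11101000 → 3-byte char #4 = E8 95 B2.
Leading byte 0xE8 = 11101000 matches 1110xxxx → 3-byte sequence.
Byte 1: 0xE8 = 11101000, payload 1000 (4 bits).
Byte 2: 0x95 = 10010101 (10xxxxxx ✓), payload 010101.
Byte 3: 0xB2 = 10110010 (10xxxxxx ✓), payload 110010.
Concatenate: 1000010101110010 = 0x8572 (16 bits → U+8572).

U+8572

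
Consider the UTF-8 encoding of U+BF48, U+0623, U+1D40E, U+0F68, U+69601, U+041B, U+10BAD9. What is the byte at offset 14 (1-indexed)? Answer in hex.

1-indexed offset 14 is 0-indexed offset 13.
U+BF48 → 3-byte form EB BD 88 at offsets 0–2.
U+0623 → 2-byte form D8 A3 at offsets 3–4.
U+1D40E → 4-byte form F0 9D 90 8E at offsets 5–8.
U+0F68 → 3-byte form E0 BD A8 at offsets 9–11.
U+69601 → 4-byte form F1 A9 98 81 at offsets 12–15.
Offset 13 falls in char 5's range; it's byte 2 of F1 A9 98 81 = 0xA9.

0xA9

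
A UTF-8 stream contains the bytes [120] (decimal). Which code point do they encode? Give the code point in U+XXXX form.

U+0078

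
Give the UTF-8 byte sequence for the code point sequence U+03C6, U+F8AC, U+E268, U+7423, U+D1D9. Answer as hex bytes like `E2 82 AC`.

U+03C6: 2-byte form → CF 86.
U+F8AC: 3-byte form → EF A2 AC.
U+E268: 3-byte form → EE 89 A8.
U+7423: 3-byte form → E7 90 A3.
U+D1D9: 3-byte form → ED 87 99.
Concatenated (14 bytes): CF 86 EF A2 AC EE 89 A8 E7 90 A3 ED 87 99.

CF 86 EF A2 AC EE 89 A8 E7 90 A3 ED 87 99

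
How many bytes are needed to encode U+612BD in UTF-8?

4

U+612BD = 0x612BD. UTF-8 uses 1 byte below 0x80, 2 below 0x800, 3 below 0x10000, 4 up to 0x10FFFF. 0x612BD is in U+10000–U+10FFFF → 4 bytes.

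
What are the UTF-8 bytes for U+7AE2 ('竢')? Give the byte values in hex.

E7 AB A2

U+7AE2 = 0x7AE2 = 31458 decimal. In range U+0800–U+FFFF → 3-byte form: 1110xxxx 10xxxxxx 10xxxxxx.
Binary (16 bits): 0111101011100010.
Split 4+6+6: 0111 | 101011 | 100010.
Byte 1: 11100111 = 0xE7.
Byte 2: 10101011 = 0xAB.
Byte 3: 10100010 = 0xA2.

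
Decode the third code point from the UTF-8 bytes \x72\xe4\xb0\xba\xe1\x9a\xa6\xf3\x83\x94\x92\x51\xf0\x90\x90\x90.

U+16A6

Offset 0: leading byte 0x72 = 01110010 → 1-byte char #1 = 72.
Offset 1: leading byte 0xE4 = 11100100 → 3-byte char #2 = E4 B0 BA.
Offset 4: leading byte 0xE1 = 11100001 → 3-byte char #3 = E1 9A A6.
Leading byte 0xE1 = 11100001 matches 1110xxxx → 3-byte sequence.
Byte 1: 0xE1 = 11100001, payload 0001 (4 bits).
Byte 2: 0x9A = 10011010 (10xxxxxx ✓), payload 011010.
Byte 3: 0xA6 = 10100110 (10xxxxxx ✓), payload 100110.
Concatenate: 0001011010100110 = 0x16A6 (16 bits → U+16A6).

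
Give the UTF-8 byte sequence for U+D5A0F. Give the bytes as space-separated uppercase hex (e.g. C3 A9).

U+D5A0F = 0xD5A0F = 875023 decimal. In range U+10000–U+10FFFF → 4-byte form: 11110xxx 10xxxxxx 10xxxxxx 10xxxxxx.
Binary (21 bits): 011010101101000001111.
Split 3+6+6+6: 011 | 010101 | 101000 | 001111.
Byte 1: 11110011 = 0xF3.
Byte 2: 10010101 = 0x95.
Byte 3: 10101000 = 0xA8.
Byte 4: 10001111 = 0x8F.

F3 95 A8 8F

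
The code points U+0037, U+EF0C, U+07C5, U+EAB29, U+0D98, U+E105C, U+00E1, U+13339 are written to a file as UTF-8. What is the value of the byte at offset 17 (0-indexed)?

U+0037 → 1-byte form 37 at offsets 0–0.
U+EF0C → 3-byte form EE BC 8C at offsets 1–3.
U+07C5 → 2-byte form DF 85 at offsets 4–5.
U+EAB29 → 4-byte form F3 AA AC A9 at offsets 6–9.
U+0D98 → 3-byte form E0 B6 98 at offsets 10–12.
U+E105C → 4-byte form F3 A1 81 9C at offsets 13–16.
U+00E1 → 2-byte form C3 A1 at offsets 17–18.
Offset 17 falls in char 7's range; it's byte 1 of C3 A1 = 0xC3.

0xC3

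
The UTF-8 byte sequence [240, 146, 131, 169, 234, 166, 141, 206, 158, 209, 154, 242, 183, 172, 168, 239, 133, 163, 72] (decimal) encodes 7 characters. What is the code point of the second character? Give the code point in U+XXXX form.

Offset 0: leading byte 0xF0 = 11110000 → 4-byte char #1 = F0 92 83 A9.
Offset 4: leading byte 0xEA = 11101010 → 3-byte char #2 = EA A6 8D.
Leading byte 0xEA = 11101010 matches 1110xxxx → 3-byte sequence.
Byte 1: 0xEA = 11101010, payload 1010 (4 bits).
Byte 2: 0xA6 = 10100110 (10xxxxxx ✓), payload 100110.
Byte 3: 0x8D = 10001101 (10xxxxxx ✓), payload 001101.
Concatenate: 1010100110001101 = 0xA98D (16 bits → U+A98D).

U+A98D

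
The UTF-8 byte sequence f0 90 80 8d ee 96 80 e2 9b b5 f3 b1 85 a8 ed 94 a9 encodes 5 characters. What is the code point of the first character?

U+1000D

Offset 0: leading byte 0xF0 = 11110000 → 4-byte char #1 = F0 90 80 8D.
Leading byte 0xF0 = 11110000 matches 11110xxx → 4-byte sequence.
Byte 1: 0xF0 = 11110000, payload 000 (3 bits).
Byte 2: 0x90 = 10010000 (10xxxxxx ✓), payload 010000.
Byte 3: 0x80 = 10000000 (10xxxxxx ✓), payload 000000.
Byte 4: 0x8D = 10001101 (10xxxxxx ✓), payload 001101.
Concatenate: 000010000000000001101 = 0x1000D (21 bits → U+1000D).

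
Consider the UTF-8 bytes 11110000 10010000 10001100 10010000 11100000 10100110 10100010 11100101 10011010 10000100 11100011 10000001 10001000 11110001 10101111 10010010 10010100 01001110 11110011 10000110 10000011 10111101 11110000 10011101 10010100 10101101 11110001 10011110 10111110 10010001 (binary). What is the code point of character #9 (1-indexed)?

U+5EF91

Offset 0: leading byte 0xF0 = 11110000 → 4-byte char #1 = F0 90 8C 90.
Offset 4: leading byte 0xE0 = 11100000 → 3-byte char #2 = E0 A6 A2.
Offset 7: leading byte 0xE5 = 11100101 → 3-byte char #3 = E5 9A 84.
Offset 10: leading byte 0xE3 = 11100011 → 3-byte char #4 = E3 81 88.
Offset 13: leading byte 0xF1 = 11110001 → 4-byte char #5 = F1 AF 92 94.
Offset 17: leading byte 0x4E = 01001110 → 1-byte char #6 = 4E.
Offset 18: leading byte 0xF3 = 11110011 → 4-byte char #7 = F3 86 83 BD.
Offset 22: leading byte 0xF0 = 11110000 → 4-byte char #8 = F0 9D 94 AD.
Offset 26: leading byte 0xF1 = 11110001 → 4-byte char #9 = F1 9E BE 91.
Leading byte 0xF1 = 11110001 matches 11110xxx → 4-byte sequence.
Byte 1: 0xF1 = 11110001, payload 001 (3 bits).
Byte 2: 0x9E = 10011110 (10xxxxxx ✓), payload 011110.
Byte 3: 0xBE = 10111110 (10xxxxxx ✓), payload 111110.
Byte 4: 0x91 = 10010001 (10xxxxxx ✓), payload 010001.
Concatenate: 001011110111110010001 = 0x5EF91 (21 bits → U+5EF91).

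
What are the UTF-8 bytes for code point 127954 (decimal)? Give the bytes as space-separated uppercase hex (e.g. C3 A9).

F0 9F 8F 92

U+1F3D2 = 0x1F3D2 = 127954 decimal. In range U+10000–U+10FFFF → 4-byte form: 11110xxx 10xxxxxx 10xxxxxx 10xxxxxx.
Binary (21 bits): 000011111001111010010.
Split 3+6+6+6: 000 | 011111 | 001111 | 010010.
Byte 1: 11110000 = 0xF0.
Byte 2: 10011111 = 0x9F.
Byte 3: 10001111 = 0x8F.
Byte 4: 10010010 = 0x92.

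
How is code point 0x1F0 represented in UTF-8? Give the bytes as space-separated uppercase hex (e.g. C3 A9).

C7 B0

U+01F0 = 0x1F0 = 496 decimal. In range U+0080–U+07FF → 2-byte form: 110xxxxx 10xxxxxx.
Binary (11 bits): 00111110000.
Split 5+6: 00111 | 110000.
Byte 1: 11000111 = 0xC7.
Byte 2: 10110000 = 0xB0.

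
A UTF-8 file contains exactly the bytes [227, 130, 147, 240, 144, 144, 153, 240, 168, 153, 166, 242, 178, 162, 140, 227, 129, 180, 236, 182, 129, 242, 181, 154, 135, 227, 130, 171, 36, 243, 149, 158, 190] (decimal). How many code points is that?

10

Byte at offset 0: 0xE3 = 11100011 → 3-byte char (#1). Advance 3.
Byte at offset 3: 0xF0 = 11110000 → 4-byte char (#2). Advance 4.
Byte at offset 7: 0xF0 = 11110000 → 4-byte char (#3). Advance 4.
Byte at offset 11: 0xF2 = 11110010 → 4-byte char (#4). Advance 4.
Byte at offset 15: 0xE3 = 11100011 → 3-byte char (#5). Advance 3.
Byte at offset 18: 0xEC = 11101100 → 3-byte char (#6). Advance 3.
Byte at offset 21: 0xF2 = 11110010 → 4-byte char (#7). Advance 4.
Byte at offset 25: 0xE3 = 11100011 → 3-byte char (#8). Advance 3.
Byte at offset 28: 0x24 = 00100100 → 1-byte char (#9). Advance 1.
Byte at offset 29: 0xF3 = 11110011 → 4-byte char (#10). Advance 4.
Reached end at offset 33 after 10 code points.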